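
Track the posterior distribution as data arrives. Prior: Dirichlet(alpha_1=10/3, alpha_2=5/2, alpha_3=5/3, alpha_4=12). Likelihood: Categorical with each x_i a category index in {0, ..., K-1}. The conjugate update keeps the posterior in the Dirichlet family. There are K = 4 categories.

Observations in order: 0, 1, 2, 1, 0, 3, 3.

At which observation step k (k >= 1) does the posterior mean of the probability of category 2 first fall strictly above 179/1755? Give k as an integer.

k = 3

obs 1: x=0 → posterior Dirichlet(13/3, 5/2, 5/3, 12)
obs 2: x=1 → posterior Dirichlet(13/3, 7/2, 5/3, 12)
obs 3: x=2 → posterior Dirichlet(13/3, 7/2, 8/3, 12)
obs 4: x=1 → posterior Dirichlet(13/3, 9/2, 8/3, 12)
obs 5: x=0 → posterior Dirichlet(16/3, 9/2, 8/3, 12)
obs 6: x=3 → posterior Dirichlet(16/3, 9/2, 8/3, 13)
obs 7: x=3 → posterior Dirichlet(16/3, 9/2, 8/3, 14)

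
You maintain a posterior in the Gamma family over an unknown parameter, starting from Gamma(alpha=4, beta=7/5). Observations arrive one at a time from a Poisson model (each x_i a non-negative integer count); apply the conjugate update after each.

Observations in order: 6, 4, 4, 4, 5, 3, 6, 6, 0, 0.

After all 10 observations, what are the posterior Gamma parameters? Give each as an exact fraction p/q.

alpha=42, beta=57/5

obs 1: x=6 → posterior Gamma(10, 12/5)
obs 2: x=4 → posterior Gamma(14, 17/5)
obs 3: x=4 → posterior Gamma(18, 22/5)
obs 4: x=4 → posterior Gamma(22, 27/5)
obs 5: x=5 → posterior Gamma(27, 32/5)
obs 6: x=3 → posterior Gamma(30, 37/5)
obs 7: x=6 → posterior Gamma(36, 42/5)
obs 8: x=6 → posterior Gamma(42, 47/5)
obs 9: x=0 → posterior Gamma(42, 52/5)
obs 10: x=0 → posterior Gamma(42, 57/5)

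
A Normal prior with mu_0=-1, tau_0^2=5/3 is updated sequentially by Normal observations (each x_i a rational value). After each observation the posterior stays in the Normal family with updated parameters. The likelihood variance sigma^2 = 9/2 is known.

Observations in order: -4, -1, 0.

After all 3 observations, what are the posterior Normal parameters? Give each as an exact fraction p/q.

mu_0=-77/57, tau_0^2=15/19

obs 1: x=-4 → posterior Normal(-67/37, 45/37)
obs 2: x=-1 → posterior Normal(-77/47, 45/47)
obs 3: x=0 → posterior Normal(-77/57, 15/19)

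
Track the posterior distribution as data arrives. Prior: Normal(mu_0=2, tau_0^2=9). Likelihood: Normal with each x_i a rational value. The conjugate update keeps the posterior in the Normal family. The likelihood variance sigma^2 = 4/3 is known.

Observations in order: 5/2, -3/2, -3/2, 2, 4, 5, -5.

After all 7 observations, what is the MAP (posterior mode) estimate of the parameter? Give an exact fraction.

313/386

obs 1: x=5/2 → posterior Normal(151/62, 36/31)
obs 2: x=-3/2 → posterior Normal(35/58, 18/29)
obs 3: x=-3/2 → posterior Normal(-11/170, 36/85)
obs 4: x=2 → posterior Normal(97/224, 9/28)
obs 5: x=4 → posterior Normal(313/278, 36/139)
obs 6: x=5 → posterior Normal(583/332, 18/83)
obs 7: x=-5 → posterior Normal(313/386, 36/193)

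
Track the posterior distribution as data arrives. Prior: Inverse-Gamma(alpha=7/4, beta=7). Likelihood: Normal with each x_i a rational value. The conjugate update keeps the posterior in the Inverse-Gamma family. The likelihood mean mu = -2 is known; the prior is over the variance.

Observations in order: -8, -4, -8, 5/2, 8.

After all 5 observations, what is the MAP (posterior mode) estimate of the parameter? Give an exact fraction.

obs 1: x=-8 → posterior Inverse-Gamma(9/4, 25)
obs 2: x=-4 → posterior Inverse-Gamma(11/4, 27)
obs 3: x=-8 → posterior Inverse-Gamma(13/4, 45)
obs 4: x=5/2 → posterior Inverse-Gamma(15/4, 441/8)
obs 5: x=8 → posterior Inverse-Gamma(17/4, 841/8)

841/42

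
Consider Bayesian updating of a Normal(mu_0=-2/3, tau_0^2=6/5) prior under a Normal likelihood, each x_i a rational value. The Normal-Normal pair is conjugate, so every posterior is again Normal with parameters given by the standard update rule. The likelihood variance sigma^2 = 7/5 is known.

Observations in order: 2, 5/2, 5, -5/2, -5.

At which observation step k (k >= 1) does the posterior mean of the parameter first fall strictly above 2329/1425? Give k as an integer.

k = 3

obs 1: x=2 → posterior Normal(22/39, 42/65)
obs 2: x=5/2 → posterior Normal(67/57, 42/95)
obs 3: x=5 → posterior Normal(157/75, 42/125)
obs 4: x=-5/2 → posterior Normal(112/93, 42/155)
obs 5: x=-5 → posterior Normal(22/111, 42/185)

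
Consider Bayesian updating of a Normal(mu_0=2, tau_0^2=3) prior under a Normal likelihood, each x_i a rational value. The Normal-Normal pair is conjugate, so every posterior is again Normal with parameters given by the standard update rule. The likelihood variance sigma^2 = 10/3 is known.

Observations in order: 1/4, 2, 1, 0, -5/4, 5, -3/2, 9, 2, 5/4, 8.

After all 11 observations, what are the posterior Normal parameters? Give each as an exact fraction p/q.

mu_0=1007/436, tau_0^2=30/109

obs 1: x=1/4 → posterior Normal(89/76, 30/19)
obs 2: x=2 → posterior Normal(23/16, 15/14)
obs 3: x=1 → posterior Normal(197/148, 30/37)
obs 4: x=0 → posterior Normal(197/184, 15/23)
obs 5: x=-5/4 → posterior Normal(38/55, 6/11)
obs 6: x=5 → posterior Normal(83/64, 15/32)
obs 7: x=-3/2 → posterior Normal(139/146, 30/73)
obs 8: x=9 → posterior Normal(301/164, 15/41)
obs 9: x=2 → posterior Normal(337/182, 30/91)
obs 10: x=5/4 → posterior Normal(719/400, 3/10)
obs 11: x=8 → posterior Normal(1007/436, 30/109)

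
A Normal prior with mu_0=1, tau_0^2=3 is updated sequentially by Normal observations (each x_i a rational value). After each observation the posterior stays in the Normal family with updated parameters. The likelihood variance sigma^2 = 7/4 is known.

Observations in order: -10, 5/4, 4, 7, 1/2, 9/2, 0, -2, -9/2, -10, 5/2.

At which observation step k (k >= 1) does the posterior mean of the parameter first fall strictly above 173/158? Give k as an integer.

obs 1: x=-10 → posterior Normal(-113/19, 21/19)
obs 2: x=5/4 → posterior Normal(-98/31, 21/31)
obs 3: x=4 → posterior Normal(-50/43, 21/43)
obs 4: x=7 → posterior Normal(34/55, 21/55)
obs 5: x=1/2 → posterior Normal(40/67, 21/67)
obs 6: x=9/2 → posterior Normal(94/79, 21/79)
obs 7: x=0 → posterior Normal(94/91, 3/13)
obs 8: x=-2 → posterior Normal(70/103, 21/103)
obs 9: x=-9/2 → posterior Normal(16/115, 21/115)
obs 10: x=-10 → posterior Normal(-104/127, 21/127)
obs 11: x=5/2 → posterior Normal(-74/139, 21/139)

k = 6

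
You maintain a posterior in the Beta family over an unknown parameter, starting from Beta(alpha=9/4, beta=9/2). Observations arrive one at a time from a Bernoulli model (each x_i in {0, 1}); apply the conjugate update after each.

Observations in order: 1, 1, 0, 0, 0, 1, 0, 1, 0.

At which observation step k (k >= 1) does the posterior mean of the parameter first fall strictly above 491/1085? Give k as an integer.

k = 2

obs 1: x=1 → posterior Beta(13/4, 9/2)
obs 2: x=1 → posterior Beta(17/4, 9/2)
obs 3: x=0 → posterior Beta(17/4, 11/2)
obs 4: x=0 → posterior Beta(17/4, 13/2)
obs 5: x=0 → posterior Beta(17/4, 15/2)
obs 6: x=1 → posterior Beta(21/4, 15/2)
obs 7: x=0 → posterior Beta(21/4, 17/2)
obs 8: x=1 → posterior Beta(25/4, 17/2)
obs 9: x=0 → posterior Beta(25/4, 19/2)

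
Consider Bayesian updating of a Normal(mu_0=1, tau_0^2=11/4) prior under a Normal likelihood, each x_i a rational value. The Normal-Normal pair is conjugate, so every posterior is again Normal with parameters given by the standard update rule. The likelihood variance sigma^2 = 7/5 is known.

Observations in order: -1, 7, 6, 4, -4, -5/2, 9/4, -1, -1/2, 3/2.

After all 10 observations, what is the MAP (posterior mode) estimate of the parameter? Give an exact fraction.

obs 1: x=-1 → posterior Normal(-27/83, 77/83)
obs 2: x=7 → posterior Normal(179/69, 77/138)
obs 3: x=6 → posterior Normal(688/193, 77/193)
obs 4: x=4 → posterior Normal(227/62, 77/248)
obs 5: x=-4 → posterior Normal(688/303, 77/303)
obs 6: x=-5/2 → posterior Normal(1101/716, 77/358)
obs 7: x=9/4 → posterior Normal(2697/1652, 11/59)
obs 8: x=-1 → posterior Normal(2477/1872, 77/468)
obs 9: x=-1/2 → posterior Normal(2367/2092, 77/523)
obs 10: x=3/2 → posterior Normal(2697/2312, 77/578)

2697/2312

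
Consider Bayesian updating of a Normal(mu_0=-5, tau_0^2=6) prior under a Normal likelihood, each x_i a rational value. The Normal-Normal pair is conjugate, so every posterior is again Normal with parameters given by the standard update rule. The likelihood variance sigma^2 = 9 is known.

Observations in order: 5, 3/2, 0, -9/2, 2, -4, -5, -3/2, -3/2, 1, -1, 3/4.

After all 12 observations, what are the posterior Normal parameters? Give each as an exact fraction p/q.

mu_0=-59/54, tau_0^2=2/3

obs 1: x=5 → posterior Normal(-1, 18/5)
obs 2: x=3/2 → posterior Normal(-2/7, 18/7)
obs 3: x=0 → posterior Normal(-2/9, 2)
obs 4: x=-9/2 → posterior Normal(-1, 18/11)
obs 5: x=2 → posterior Normal(-7/13, 18/13)
obs 6: x=-4 → posterior Normal(-1, 6/5)
obs 7: x=-5 → posterior Normal(-25/17, 18/17)
obs 8: x=-3/2 → posterior Normal(-28/19, 18/19)
obs 9: x=-3/2 → posterior Normal(-31/21, 6/7)
obs 10: x=1 → posterior Normal(-29/23, 18/23)
obs 11: x=-1 → posterior Normal(-31/25, 18/25)
obs 12: x=3/4 → posterior Normal(-59/54, 2/3)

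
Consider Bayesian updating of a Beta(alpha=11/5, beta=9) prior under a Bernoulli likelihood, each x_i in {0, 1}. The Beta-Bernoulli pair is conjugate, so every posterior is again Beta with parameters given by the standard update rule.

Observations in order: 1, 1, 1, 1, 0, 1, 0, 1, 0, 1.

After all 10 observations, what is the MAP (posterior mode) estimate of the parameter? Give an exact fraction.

obs 1: x=1 → posterior Beta(16/5, 9)
obs 2: x=1 → posterior Beta(21/5, 9)
obs 3: x=1 → posterior Beta(26/5, 9)
obs 4: x=1 → posterior Beta(31/5, 9)
obs 5: x=0 → posterior Beta(31/5, 10)
obs 6: x=1 → posterior Beta(36/5, 10)
obs 7: x=0 → posterior Beta(36/5, 11)
obs 8: x=1 → posterior Beta(41/5, 11)
obs 9: x=0 → posterior Beta(41/5, 12)
obs 10: x=1 → posterior Beta(46/5, 12)

41/96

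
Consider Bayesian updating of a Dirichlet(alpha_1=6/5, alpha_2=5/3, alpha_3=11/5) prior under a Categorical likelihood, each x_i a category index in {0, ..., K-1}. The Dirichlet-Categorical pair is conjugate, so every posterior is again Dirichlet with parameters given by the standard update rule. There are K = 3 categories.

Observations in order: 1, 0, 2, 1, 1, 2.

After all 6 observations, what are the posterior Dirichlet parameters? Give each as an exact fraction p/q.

obs 1: x=1 → posterior Dirichlet(6/5, 8/3, 11/5)
obs 2: x=0 → posterior Dirichlet(11/5, 8/3, 11/5)
obs 3: x=2 → posterior Dirichlet(11/5, 8/3, 16/5)
obs 4: x=1 → posterior Dirichlet(11/5, 11/3, 16/5)
obs 5: x=1 → posterior Dirichlet(11/5, 14/3, 16/5)
obs 6: x=2 → posterior Dirichlet(11/5, 14/3, 21/5)

alpha_1=11/5, alpha_2=14/3, alpha_3=21/5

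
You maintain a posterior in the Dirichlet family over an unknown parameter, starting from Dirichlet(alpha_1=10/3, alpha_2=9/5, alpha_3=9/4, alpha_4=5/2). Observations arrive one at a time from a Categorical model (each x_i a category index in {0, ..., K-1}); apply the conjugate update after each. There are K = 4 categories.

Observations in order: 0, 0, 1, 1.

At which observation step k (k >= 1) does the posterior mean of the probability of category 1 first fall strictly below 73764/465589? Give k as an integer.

k = 2

obs 1: x=0 → posterior Dirichlet(13/3, 9/5, 9/4, 5/2)
obs 2: x=0 → posterior Dirichlet(16/3, 9/5, 9/4, 5/2)
obs 3: x=1 → posterior Dirichlet(16/3, 14/5, 9/4, 5/2)
obs 4: x=1 → posterior Dirichlet(16/3, 19/5, 9/4, 5/2)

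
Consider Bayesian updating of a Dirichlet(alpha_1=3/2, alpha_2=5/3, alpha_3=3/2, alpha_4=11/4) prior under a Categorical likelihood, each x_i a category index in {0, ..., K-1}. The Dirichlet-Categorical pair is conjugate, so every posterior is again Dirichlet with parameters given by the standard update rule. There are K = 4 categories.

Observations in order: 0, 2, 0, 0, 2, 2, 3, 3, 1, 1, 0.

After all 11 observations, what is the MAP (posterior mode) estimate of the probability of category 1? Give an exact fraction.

obs 1: x=0 → posterior Dirichlet(5/2, 5/3, 3/2, 11/4)
obs 2: x=2 → posterior Dirichlet(5/2, 5/3, 5/2, 11/4)
obs 3: x=0 → posterior Dirichlet(7/2, 5/3, 5/2, 11/4)
obs 4: x=0 → posterior Dirichlet(9/2, 5/3, 5/2, 11/4)
obs 5: x=2 → posterior Dirichlet(9/2, 5/3, 7/2, 11/4)
obs 6: x=2 → posterior Dirichlet(9/2, 5/3, 9/2, 11/4)
obs 7: x=3 → posterior Dirichlet(9/2, 5/3, 9/2, 15/4)
obs 8: x=3 → posterior Dirichlet(9/2, 5/3, 9/2, 19/4)
obs 9: x=1 → posterior Dirichlet(9/2, 8/3, 9/2, 19/4)
obs 10: x=1 → posterior Dirichlet(9/2, 11/3, 9/2, 19/4)
obs 11: x=0 → posterior Dirichlet(11/2, 11/3, 9/2, 19/4)

32/173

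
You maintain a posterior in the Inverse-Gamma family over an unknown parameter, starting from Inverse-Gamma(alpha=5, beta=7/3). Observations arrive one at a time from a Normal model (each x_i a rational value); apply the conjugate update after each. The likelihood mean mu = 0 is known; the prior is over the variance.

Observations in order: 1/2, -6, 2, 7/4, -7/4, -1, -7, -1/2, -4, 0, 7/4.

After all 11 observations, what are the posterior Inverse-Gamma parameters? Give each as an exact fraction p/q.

alpha=21/2, beta=5777/96

obs 1: x=1/2 → posterior Inverse-Gamma(11/2, 59/24)
obs 2: x=-6 → posterior Inverse-Gamma(6, 491/24)
obs 3: x=2 → posterior Inverse-Gamma(13/2, 539/24)
obs 4: x=7/4 → posterior Inverse-Gamma(7, 2303/96)
obs 5: x=-7/4 → posterior Inverse-Gamma(15/2, 1225/48)
obs 6: x=-1 → posterior Inverse-Gamma(8, 1249/48)
obs 7: x=-7 → posterior Inverse-Gamma(17/2, 2425/48)
obs 8: x=-1/2 → posterior Inverse-Gamma(9, 2431/48)
obs 9: x=-4 → posterior Inverse-Gamma(19/2, 2815/48)
obs 10: x=0 → posterior Inverse-Gamma(10, 2815/48)
obs 11: x=7/4 → posterior Inverse-Gamma(21/2, 5777/96)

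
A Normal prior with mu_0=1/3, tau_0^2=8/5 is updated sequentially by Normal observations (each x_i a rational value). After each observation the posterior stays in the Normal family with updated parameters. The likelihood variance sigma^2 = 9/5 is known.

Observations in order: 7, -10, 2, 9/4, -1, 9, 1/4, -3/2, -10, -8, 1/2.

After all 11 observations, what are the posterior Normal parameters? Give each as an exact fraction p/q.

mu_0=-73/97, tau_0^2=72/485

obs 1: x=7 → posterior Normal(59/17, 72/85)
obs 2: x=-10 → posterior Normal(-21/25, 72/125)
obs 3: x=2 → posterior Normal(-5/33, 24/55)
obs 4: x=9/4 → posterior Normal(13/41, 72/205)
obs 5: x=-1 → posterior Normal(5/49, 72/245)
obs 6: x=9 → posterior Normal(77/57, 24/95)
obs 7: x=1/4 → posterior Normal(79/65, 72/325)
obs 8: x=-3/2 → posterior Normal(67/73, 72/365)
obs 9: x=-10 → posterior Normal(-13/81, 8/45)
obs 10: x=-8 → posterior Normal(-77/89, 72/445)
obs 11: x=1/2 → posterior Normal(-73/97, 72/485)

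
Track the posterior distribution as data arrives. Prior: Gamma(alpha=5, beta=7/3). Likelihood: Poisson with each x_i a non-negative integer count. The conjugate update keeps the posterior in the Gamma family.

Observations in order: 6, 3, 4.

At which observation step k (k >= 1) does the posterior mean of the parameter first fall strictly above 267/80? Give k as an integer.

obs 1: x=6 → posterior Gamma(11, 10/3)
obs 2: x=3 → posterior Gamma(14, 13/3)
obs 3: x=4 → posterior Gamma(18, 16/3)

k = 3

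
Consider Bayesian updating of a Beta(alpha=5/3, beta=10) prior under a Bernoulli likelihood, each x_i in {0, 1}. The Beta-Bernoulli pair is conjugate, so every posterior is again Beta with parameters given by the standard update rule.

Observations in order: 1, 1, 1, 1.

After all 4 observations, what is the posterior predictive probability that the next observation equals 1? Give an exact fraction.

obs 1: x=1 → posterior Beta(8/3, 10)
obs 2: x=1 → posterior Beta(11/3, 10)
obs 3: x=1 → posterior Beta(14/3, 10)
obs 4: x=1 → posterior Beta(17/3, 10)

17/47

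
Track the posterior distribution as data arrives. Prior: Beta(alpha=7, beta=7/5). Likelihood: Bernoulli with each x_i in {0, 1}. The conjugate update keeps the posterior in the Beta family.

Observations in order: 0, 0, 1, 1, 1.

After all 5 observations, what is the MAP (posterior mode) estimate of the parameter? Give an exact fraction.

obs 1: x=0 → posterior Beta(7, 12/5)
obs 2: x=0 → posterior Beta(7, 17/5)
obs 3: x=1 → posterior Beta(8, 17/5)
obs 4: x=1 → posterior Beta(9, 17/5)
obs 5: x=1 → posterior Beta(10, 17/5)

15/19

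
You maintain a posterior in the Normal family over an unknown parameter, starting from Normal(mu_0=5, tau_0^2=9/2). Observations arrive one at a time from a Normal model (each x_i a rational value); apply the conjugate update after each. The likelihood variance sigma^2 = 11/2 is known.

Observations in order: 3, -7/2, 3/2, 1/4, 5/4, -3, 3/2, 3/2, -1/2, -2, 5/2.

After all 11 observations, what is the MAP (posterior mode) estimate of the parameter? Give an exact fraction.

obs 1: x=3 → posterior Normal(41/10, 99/40)
obs 2: x=-7/2 → posterior Normal(101/58, 99/58)
obs 3: x=3/2 → posterior Normal(32/19, 99/76)
obs 4: x=1/4 → posterior Normal(265/188, 99/94)
obs 5: x=5/4 → posterior Normal(155/112, 99/112)
obs 6: x=-3 → posterior Normal(101/130, 99/130)
obs 7: x=3/2 → posterior Normal(32/37, 99/148)
obs 8: x=3/2 → posterior Normal(155/166, 99/166)
obs 9: x=-1/2 → posterior Normal(73/92, 99/184)
obs 10: x=-2 → posterior Normal(55/101, 99/202)
obs 11: x=5/2 → posterior Normal(31/44, 9/20)

31/44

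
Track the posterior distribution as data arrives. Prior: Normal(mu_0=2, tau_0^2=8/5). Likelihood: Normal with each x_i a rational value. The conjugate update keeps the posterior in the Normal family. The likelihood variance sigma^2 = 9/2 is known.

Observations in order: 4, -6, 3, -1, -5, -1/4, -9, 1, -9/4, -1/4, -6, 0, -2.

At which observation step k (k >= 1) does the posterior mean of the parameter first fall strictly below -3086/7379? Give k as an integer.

obs 1: x=4 → posterior Normal(154/61, 72/61)
obs 2: x=-6 → posterior Normal(58/77, 72/77)
obs 3: x=3 → posterior Normal(106/93, 24/31)
obs 4: x=-1 → posterior Normal(90/109, 72/109)
obs 5: x=-5 → posterior Normal(2/25, 72/125)
obs 6: x=-1/4 → posterior Normal(2/47, 24/47)
obs 7: x=-9 → posterior Normal(-138/157, 72/157)
obs 8: x=1 → posterior Normal(-122/173, 72/173)
obs 9: x=-9/4 → posterior Normal(-158/189, 8/21)
obs 10: x=-1/4 → posterior Normal(-162/205, 72/205)
obs 11: x=-6 → posterior Normal(-258/221, 72/221)
obs 12: x=0 → posterior Normal(-86/79, 24/79)
obs 13: x=-2 → posterior Normal(-290/253, 72/253)

k = 7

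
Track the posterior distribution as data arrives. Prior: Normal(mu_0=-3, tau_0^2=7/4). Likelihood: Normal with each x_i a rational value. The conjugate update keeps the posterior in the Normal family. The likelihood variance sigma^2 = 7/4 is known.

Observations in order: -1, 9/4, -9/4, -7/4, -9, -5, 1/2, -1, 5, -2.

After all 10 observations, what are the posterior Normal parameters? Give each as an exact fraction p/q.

obs 1: x=-1 → posterior Normal(-2, 7/8)
obs 2: x=9/4 → posterior Normal(-7/12, 7/12)
obs 3: x=-9/4 → posterior Normal(-1, 7/16)
obs 4: x=-7/4 → posterior Normal(-23/20, 7/20)
obs 5: x=-9 → posterior Normal(-59/24, 7/24)
obs 6: x=-5 → posterior Normal(-79/28, 1/4)
obs 7: x=1/2 → posterior Normal(-77/32, 7/32)
obs 8: x=-1 → posterior Normal(-9/4, 7/36)
obs 9: x=5 → posterior Normal(-61/40, 7/40)
obs 10: x=-2 → posterior Normal(-69/44, 7/44)

mu_0=-69/44, tau_0^2=7/44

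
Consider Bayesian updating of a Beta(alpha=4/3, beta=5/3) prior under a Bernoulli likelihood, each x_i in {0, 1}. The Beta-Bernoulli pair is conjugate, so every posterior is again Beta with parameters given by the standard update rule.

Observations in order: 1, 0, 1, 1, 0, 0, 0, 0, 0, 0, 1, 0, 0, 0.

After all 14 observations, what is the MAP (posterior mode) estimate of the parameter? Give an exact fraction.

obs 1: x=1 → posterior Beta(7/3, 5/3)
obs 2: x=0 → posterior Beta(7/3, 8/3)
obs 3: x=1 → posterior Beta(10/3, 8/3)
obs 4: x=1 → posterior Beta(13/3, 8/3)
obs 5: x=0 → posterior Beta(13/3, 11/3)
obs 6: x=0 → posterior Beta(13/3, 14/3)
obs 7: x=0 → posterior Beta(13/3, 17/3)
obs 8: x=0 → posterior Beta(13/3, 20/3)
obs 9: x=0 → posterior Beta(13/3, 23/3)
obs 10: x=0 → posterior Beta(13/3, 26/3)
obs 11: x=1 → posterior Beta(16/3, 26/3)
obs 12: x=0 → posterior Beta(16/3, 29/3)
obs 13: x=0 → posterior Beta(16/3, 32/3)
obs 14: x=0 → posterior Beta(16/3, 35/3)

13/45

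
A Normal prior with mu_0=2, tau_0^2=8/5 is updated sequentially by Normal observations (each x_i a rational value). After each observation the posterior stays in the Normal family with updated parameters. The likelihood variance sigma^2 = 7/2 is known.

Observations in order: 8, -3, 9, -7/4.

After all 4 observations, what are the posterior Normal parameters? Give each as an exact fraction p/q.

mu_0=266/99, tau_0^2=56/99

obs 1: x=8 → posterior Normal(66/17, 56/51)
obs 2: x=-3 → posterior Normal(150/67, 56/67)
obs 3: x=9 → posterior Normal(294/83, 56/83)
obs 4: x=-7/4 → posterior Normal(266/99, 56/99)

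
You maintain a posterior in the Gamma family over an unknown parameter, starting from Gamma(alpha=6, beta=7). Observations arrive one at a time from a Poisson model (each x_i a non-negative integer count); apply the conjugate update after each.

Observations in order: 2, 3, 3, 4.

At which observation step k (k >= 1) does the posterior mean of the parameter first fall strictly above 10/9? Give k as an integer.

k = 2

obs 1: x=2 → posterior Gamma(8, 8)
obs 2: x=3 → posterior Gamma(11, 9)
obs 3: x=3 → posterior Gamma(14, 10)
obs 4: x=4 → posterior Gamma(18, 11)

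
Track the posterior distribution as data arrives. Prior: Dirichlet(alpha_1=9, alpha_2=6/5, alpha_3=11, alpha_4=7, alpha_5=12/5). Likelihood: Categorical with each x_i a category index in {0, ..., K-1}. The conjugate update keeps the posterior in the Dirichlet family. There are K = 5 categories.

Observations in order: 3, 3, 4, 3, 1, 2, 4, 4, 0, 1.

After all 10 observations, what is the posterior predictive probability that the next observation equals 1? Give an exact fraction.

obs 1: x=3 → posterior Dirichlet(9, 6/5, 11, 8, 12/5)
obs 2: x=3 → posterior Dirichlet(9, 6/5, 11, 9, 12/5)
obs 3: x=4 → posterior Dirichlet(9, 6/5, 11, 9, 17/5)
obs 4: x=3 → posterior Dirichlet(9, 6/5, 11, 10, 17/5)
obs 5: x=1 → posterior Dirichlet(9, 11/5, 11, 10, 17/5)
obs 6: x=2 → posterior Dirichlet(9, 11/5, 12, 10, 17/5)
obs 7: x=4 → posterior Dirichlet(9, 11/5, 12, 10, 22/5)
obs 8: x=4 → posterior Dirichlet(9, 11/5, 12, 10, 27/5)
obs 9: x=0 → posterior Dirichlet(10, 11/5, 12, 10, 27/5)
obs 10: x=1 → posterior Dirichlet(10, 16/5, 12, 10, 27/5)

16/203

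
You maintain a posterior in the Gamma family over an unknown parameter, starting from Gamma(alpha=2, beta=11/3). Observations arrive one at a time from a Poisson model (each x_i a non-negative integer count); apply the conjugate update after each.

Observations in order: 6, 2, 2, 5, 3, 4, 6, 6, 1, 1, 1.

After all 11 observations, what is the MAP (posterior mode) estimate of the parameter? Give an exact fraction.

obs 1: x=6 → posterior Gamma(8, 14/3)
obs 2: x=2 → posterior Gamma(10, 17/3)
obs 3: x=2 → posterior Gamma(12, 20/3)
obs 4: x=5 → posterior Gamma(17, 23/3)
obs 5: x=3 → posterior Gamma(20, 26/3)
obs 6: x=4 → posterior Gamma(24, 29/3)
obs 7: x=6 → posterior Gamma(30, 32/3)
obs 8: x=6 → posterior Gamma(36, 35/3)
obs 9: x=1 → posterior Gamma(37, 38/3)
obs 10: x=1 → posterior Gamma(38, 41/3)
obs 11: x=1 → posterior Gamma(39, 44/3)

57/22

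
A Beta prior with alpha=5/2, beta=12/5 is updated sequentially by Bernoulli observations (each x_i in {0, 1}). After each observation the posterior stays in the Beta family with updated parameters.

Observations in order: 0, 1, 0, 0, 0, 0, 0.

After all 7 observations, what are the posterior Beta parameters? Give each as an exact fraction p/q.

alpha=7/2, beta=42/5

obs 1: x=0 → posterior Beta(5/2, 17/5)
obs 2: x=1 → posterior Beta(7/2, 17/5)
obs 3: x=0 → posterior Beta(7/2, 22/5)
obs 4: x=0 → posterior Beta(7/2, 27/5)
obs 5: x=0 → posterior Beta(7/2, 32/5)
obs 6: x=0 → posterior Beta(7/2, 37/5)
obs 7: x=0 → posterior Beta(7/2, 42/5)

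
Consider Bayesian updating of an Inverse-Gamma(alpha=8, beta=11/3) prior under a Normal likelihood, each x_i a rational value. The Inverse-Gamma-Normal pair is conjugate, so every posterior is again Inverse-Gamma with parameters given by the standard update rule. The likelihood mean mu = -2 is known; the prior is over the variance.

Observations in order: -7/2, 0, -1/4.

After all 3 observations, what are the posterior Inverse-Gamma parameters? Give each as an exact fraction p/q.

obs 1: x=-7/2 → posterior Inverse-Gamma(17/2, 115/24)
obs 2: x=0 → posterior Inverse-Gamma(9, 163/24)
obs 3: x=-1/4 → posterior Inverse-Gamma(19/2, 799/96)

alpha=19/2, beta=799/96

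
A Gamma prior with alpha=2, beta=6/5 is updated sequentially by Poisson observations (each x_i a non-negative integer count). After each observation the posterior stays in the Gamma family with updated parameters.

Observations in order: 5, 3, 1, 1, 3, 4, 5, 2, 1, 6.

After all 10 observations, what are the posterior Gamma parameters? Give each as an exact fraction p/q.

alpha=33, beta=56/5

obs 1: x=5 → posterior Gamma(7, 11/5)
obs 2: x=3 → posterior Gamma(10, 16/5)
obs 3: x=1 → posterior Gamma(11, 21/5)
obs 4: x=1 → posterior Gamma(12, 26/5)
obs 5: x=3 → posterior Gamma(15, 31/5)
obs 6: x=4 → posterior Gamma(19, 36/5)
obs 7: x=5 → posterior Gamma(24, 41/5)
obs 8: x=2 → posterior Gamma(26, 46/5)
obs 9: x=1 → posterior Gamma(27, 51/5)
obs 10: x=6 → posterior Gamma(33, 56/5)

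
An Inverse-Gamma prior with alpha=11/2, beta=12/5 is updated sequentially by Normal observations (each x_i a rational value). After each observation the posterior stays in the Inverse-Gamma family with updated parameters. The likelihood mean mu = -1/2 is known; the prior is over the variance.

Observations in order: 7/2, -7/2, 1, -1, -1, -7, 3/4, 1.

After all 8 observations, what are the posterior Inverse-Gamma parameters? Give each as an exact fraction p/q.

obs 1: x=7/2 → posterior Inverse-Gamma(6, 52/5)
obs 2: x=-7/2 → posterior Inverse-Gamma(13/2, 149/10)
obs 3: x=1 → posterior Inverse-Gamma(7, 641/40)
obs 4: x=-1 → posterior Inverse-Gamma(15/2, 323/20)
obs 5: x=-1 → posterior Inverse-Gamma(8, 651/40)
obs 6: x=-7 → posterior Inverse-Gamma(17/2, 187/5)
obs 7: x=3/4 → posterior Inverse-Gamma(9, 6109/160)
obs 8: x=1 → posterior Inverse-Gamma(19/2, 6289/160)

alpha=19/2, beta=6289/160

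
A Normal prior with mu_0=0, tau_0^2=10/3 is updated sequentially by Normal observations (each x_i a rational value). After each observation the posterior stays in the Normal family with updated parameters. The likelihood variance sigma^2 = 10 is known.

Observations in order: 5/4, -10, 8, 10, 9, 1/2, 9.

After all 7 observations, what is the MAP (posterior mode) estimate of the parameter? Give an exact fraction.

111/40

obs 1: x=5/4 → posterior Normal(5/16, 5/2)
obs 2: x=-10 → posterior Normal(-7/4, 2)
obs 3: x=8 → posterior Normal(-1/8, 5/3)
obs 4: x=10 → posterior Normal(37/28, 10/7)
obs 5: x=9 → posterior Normal(73/32, 5/4)
obs 6: x=1/2 → posterior Normal(25/12, 10/9)
obs 7: x=9 → posterior Normal(111/40, 1)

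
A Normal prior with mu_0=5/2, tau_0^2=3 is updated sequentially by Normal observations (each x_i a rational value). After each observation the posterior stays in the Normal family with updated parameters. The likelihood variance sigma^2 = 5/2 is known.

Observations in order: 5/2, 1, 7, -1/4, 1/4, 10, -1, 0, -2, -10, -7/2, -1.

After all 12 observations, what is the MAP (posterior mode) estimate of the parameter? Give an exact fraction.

61/154

obs 1: x=5/2 → posterior Normal(5/2, 15/11)
obs 2: x=1 → posterior Normal(67/34, 15/17)
obs 3: x=7 → posterior Normal(151/46, 15/23)
obs 4: x=-1/4 → posterior Normal(74/29, 15/29)
obs 5: x=1/4 → posterior Normal(151/70, 3/7)
obs 6: x=10 → posterior Normal(271/82, 15/41)
obs 7: x=-1 → posterior Normal(259/94, 15/47)
obs 8: x=0 → posterior Normal(259/106, 15/53)
obs 9: x=-2 → posterior Normal(235/118, 15/59)
obs 10: x=-10 → posterior Normal(23/26, 3/13)
obs 11: x=-7/2 → posterior Normal(73/142, 15/71)
obs 12: x=-1 → posterior Normal(61/154, 15/77)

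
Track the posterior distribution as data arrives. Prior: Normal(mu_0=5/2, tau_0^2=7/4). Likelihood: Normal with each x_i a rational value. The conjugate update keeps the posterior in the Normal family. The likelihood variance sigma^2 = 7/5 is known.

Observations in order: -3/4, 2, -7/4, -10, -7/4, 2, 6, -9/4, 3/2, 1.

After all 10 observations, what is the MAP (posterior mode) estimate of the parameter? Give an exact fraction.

obs 1: x=-3/4 → posterior Normal(25/36, 7/9)
obs 2: x=2 → posterior Normal(65/56, 1/2)
obs 3: x=-7/4 → posterior Normal(15/38, 7/19)
obs 4: x=-10 → posterior Normal(-85/48, 7/24)
obs 5: x=-7/4 → posterior Normal(-205/116, 7/29)
obs 6: x=2 → posterior Normal(-165/136, 7/34)
obs 7: x=6 → posterior Normal(-15/52, 7/39)
obs 8: x=-9/4 → posterior Normal(-45/88, 7/44)
obs 9: x=3/2 → posterior Normal(-15/49, 1/7)
obs 10: x=1 → posterior Normal(-5/27, 7/54)

-5/27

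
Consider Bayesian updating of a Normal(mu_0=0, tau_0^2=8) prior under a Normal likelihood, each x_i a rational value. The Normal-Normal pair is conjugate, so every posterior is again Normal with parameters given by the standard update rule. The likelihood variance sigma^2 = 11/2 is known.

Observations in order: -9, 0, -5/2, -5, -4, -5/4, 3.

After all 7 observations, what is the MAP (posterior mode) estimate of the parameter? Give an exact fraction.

-100/41

obs 1: x=-9 → posterior Normal(-16/3, 88/27)
obs 2: x=0 → posterior Normal(-144/43, 88/43)
obs 3: x=-5/2 → posterior Normal(-184/59, 88/59)
obs 4: x=-5 → posterior Normal(-88/25, 88/75)
obs 5: x=-4 → posterior Normal(-328/91, 88/91)
obs 6: x=-5/4 → posterior Normal(-348/107, 88/107)
obs 7: x=3 → posterior Normal(-100/41, 88/123)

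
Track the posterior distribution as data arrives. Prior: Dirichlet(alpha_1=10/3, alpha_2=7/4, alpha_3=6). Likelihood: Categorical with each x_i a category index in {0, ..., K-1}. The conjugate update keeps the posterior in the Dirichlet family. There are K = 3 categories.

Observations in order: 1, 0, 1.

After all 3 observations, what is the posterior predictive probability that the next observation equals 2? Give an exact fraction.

obs 1: x=1 → posterior Dirichlet(10/3, 11/4, 6)
obs 2: x=0 → posterior Dirichlet(13/3, 11/4, 6)
obs 3: x=1 → posterior Dirichlet(13/3, 15/4, 6)

72/169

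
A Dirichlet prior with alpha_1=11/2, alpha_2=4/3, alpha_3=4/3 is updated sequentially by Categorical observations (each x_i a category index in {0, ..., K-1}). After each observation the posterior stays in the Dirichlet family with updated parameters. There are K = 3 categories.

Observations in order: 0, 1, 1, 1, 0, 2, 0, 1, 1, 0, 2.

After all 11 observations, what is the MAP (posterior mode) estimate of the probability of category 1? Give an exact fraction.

32/97

obs 1: x=0 → posterior Dirichlet(13/2, 4/3, 4/3)
obs 2: x=1 → posterior Dirichlet(13/2, 7/3, 4/3)
obs 3: x=1 → posterior Dirichlet(13/2, 10/3, 4/3)
obs 4: x=1 → posterior Dirichlet(13/2, 13/3, 4/3)
obs 5: x=0 → posterior Dirichlet(15/2, 13/3, 4/3)
obs 6: x=2 → posterior Dirichlet(15/2, 13/3, 7/3)
obs 7: x=0 → posterior Dirichlet(17/2, 13/3, 7/3)
obs 8: x=1 → posterior Dirichlet(17/2, 16/3, 7/3)
obs 9: x=1 → posterior Dirichlet(17/2, 19/3, 7/3)
obs 10: x=0 → posterior Dirichlet(19/2, 19/3, 7/3)
obs 11: x=2 → posterior Dirichlet(19/2, 19/3, 10/3)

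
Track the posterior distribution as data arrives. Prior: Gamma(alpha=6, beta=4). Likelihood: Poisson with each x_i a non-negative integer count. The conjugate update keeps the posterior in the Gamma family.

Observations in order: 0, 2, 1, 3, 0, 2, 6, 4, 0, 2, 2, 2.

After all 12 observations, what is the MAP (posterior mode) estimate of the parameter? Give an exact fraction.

29/16

obs 1: x=0 → posterior Gamma(6, 5)
obs 2: x=2 → posterior Gamma(8, 6)
obs 3: x=1 → posterior Gamma(9, 7)
obs 4: x=3 → posterior Gamma(12, 8)
obs 5: x=0 → posterior Gamma(12, 9)
obs 6: x=2 → posterior Gamma(14, 10)
obs 7: x=6 → posterior Gamma(20, 11)
obs 8: x=4 → posterior Gamma(24, 12)
obs 9: x=0 → posterior Gamma(24, 13)
obs 10: x=2 → posterior Gamma(26, 14)
obs 11: x=2 → posterior Gamma(28, 15)
obs 12: x=2 → posterior Gamma(30, 16)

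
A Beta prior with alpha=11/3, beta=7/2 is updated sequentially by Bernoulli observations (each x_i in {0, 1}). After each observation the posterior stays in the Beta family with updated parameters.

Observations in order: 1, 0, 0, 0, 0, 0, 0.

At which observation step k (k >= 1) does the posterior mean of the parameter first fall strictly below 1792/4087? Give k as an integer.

k = 4

obs 1: x=1 → posterior Beta(14/3, 7/2)
obs 2: x=0 → posterior Beta(14/3, 9/2)
obs 3: x=0 → posterior Beta(14/3, 11/2)
obs 4: x=0 → posterior Beta(14/3, 13/2)
obs 5: x=0 → posterior Beta(14/3, 15/2)
obs 6: x=0 → posterior Beta(14/3, 17/2)
obs 7: x=0 → posterior Beta(14/3, 19/2)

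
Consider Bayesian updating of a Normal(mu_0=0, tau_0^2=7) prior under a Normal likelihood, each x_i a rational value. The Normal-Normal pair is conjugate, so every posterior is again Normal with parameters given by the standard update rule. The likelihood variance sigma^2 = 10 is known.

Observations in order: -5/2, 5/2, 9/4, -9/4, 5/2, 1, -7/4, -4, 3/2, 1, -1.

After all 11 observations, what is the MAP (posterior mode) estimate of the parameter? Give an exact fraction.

obs 1: x=-5/2 → posterior Normal(-35/34, 70/17)
obs 2: x=5/2 → posterior Normal(0, 35/12)
obs 3: x=9/4 → posterior Normal(63/124, 70/31)
obs 4: x=-9/4 → posterior Normal(0, 35/19)
obs 5: x=5/2 → posterior Normal(7/18, 14/9)
obs 6: x=1 → posterior Normal(49/104, 35/26)
obs 7: x=-7/4 → posterior Normal(49/236, 70/59)
obs 8: x=-4 → posterior Normal(-21/88, 35/33)
obs 9: x=3/2 → posterior Normal(-21/292, 70/73)
obs 10: x=1 → posterior Normal(7/320, 7/8)
obs 11: x=-1 → posterior Normal(-7/116, 70/87)

-7/116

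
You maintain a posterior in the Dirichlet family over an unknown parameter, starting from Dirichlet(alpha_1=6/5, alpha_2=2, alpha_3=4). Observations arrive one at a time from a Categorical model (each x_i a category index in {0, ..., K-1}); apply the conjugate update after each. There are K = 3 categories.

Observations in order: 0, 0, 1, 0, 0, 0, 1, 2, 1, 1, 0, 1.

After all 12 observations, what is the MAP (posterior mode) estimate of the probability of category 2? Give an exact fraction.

obs 1: x=0 → posterior Dirichlet(11/5, 2, 4)
obs 2: x=0 → posterior Dirichlet(16/5, 2, 4)
obs 3: x=1 → posterior Dirichlet(16/5, 3, 4)
obs 4: x=0 → posterior Dirichlet(21/5, 3, 4)
obs 5: x=0 → posterior Dirichlet(26/5, 3, 4)
obs 6: x=0 → posterior Dirichlet(31/5, 3, 4)
obs 7: x=1 → posterior Dirichlet(31/5, 4, 4)
obs 8: x=2 → posterior Dirichlet(31/5, 4, 5)
obs 9: x=1 → posterior Dirichlet(31/5, 5, 5)
obs 10: x=1 → posterior Dirichlet(31/5, 6, 5)
obs 11: x=0 → posterior Dirichlet(36/5, 6, 5)
obs 12: x=1 → posterior Dirichlet(36/5, 7, 5)

20/81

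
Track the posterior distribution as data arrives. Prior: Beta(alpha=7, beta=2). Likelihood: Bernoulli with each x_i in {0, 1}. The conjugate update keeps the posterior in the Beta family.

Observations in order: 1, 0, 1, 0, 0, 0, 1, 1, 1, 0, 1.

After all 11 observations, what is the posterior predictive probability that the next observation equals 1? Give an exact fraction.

obs 1: x=1 → posterior Beta(8, 2)
obs 2: x=0 → posterior Beta(8, 3)
obs 3: x=1 → posterior Beta(9, 3)
obs 4: x=0 → posterior Beta(9, 4)
obs 5: x=0 → posterior Beta(9, 5)
obs 6: x=0 → posterior Beta(9, 6)
obs 7: x=1 → posterior Beta(10, 6)
obs 8: x=1 → posterior Beta(11, 6)
obs 9: x=1 → posterior Beta(12, 6)
obs 10: x=0 → posterior Beta(12, 7)
obs 11: x=1 → posterior Beta(13, 7)

13/20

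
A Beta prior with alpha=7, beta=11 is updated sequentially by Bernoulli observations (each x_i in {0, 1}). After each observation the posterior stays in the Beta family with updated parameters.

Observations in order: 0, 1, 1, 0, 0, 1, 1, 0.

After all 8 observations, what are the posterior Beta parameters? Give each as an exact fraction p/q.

obs 1: x=0 → posterior Beta(7, 12)
obs 2: x=1 → posterior Beta(8, 12)
obs 3: x=1 → posterior Beta(9, 12)
obs 4: x=0 → posterior Beta(9, 13)
obs 5: x=0 → posterior Beta(9, 14)
obs 6: x=1 → posterior Beta(10, 14)
obs 7: x=1 → posterior Beta(11, 14)
obs 8: x=0 → posterior Beta(11, 15)

alpha=11, beta=15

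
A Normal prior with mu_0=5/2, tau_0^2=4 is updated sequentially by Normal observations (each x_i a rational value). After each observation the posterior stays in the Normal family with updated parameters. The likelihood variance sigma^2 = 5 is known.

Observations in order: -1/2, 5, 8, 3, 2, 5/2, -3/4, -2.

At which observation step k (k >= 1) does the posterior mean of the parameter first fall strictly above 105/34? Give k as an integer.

obs 1: x=-1/2 → posterior Normal(7/6, 20/9)
obs 2: x=5 → posterior Normal(61/26, 20/13)
obs 3: x=8 → posterior Normal(125/34, 20/17)
obs 4: x=3 → posterior Normal(149/42, 20/21)
obs 5: x=2 → posterior Normal(33/10, 4/5)
obs 6: x=5/2 → posterior Normal(185/58, 20/29)
obs 7: x=-3/4 → posterior Normal(179/66, 20/33)
obs 8: x=-2 → posterior Normal(163/74, 20/37)

k = 3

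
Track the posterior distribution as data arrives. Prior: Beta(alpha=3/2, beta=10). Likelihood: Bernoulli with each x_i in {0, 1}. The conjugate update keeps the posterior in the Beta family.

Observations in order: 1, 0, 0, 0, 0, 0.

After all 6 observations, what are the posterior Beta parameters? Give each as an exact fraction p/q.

alpha=5/2, beta=15

obs 1: x=1 → posterior Beta(5/2, 10)
obs 2: x=0 → posterior Beta(5/2, 11)
obs 3: x=0 → posterior Beta(5/2, 12)
obs 4: x=0 → posterior Beta(5/2, 13)
obs 5: x=0 → posterior Beta(5/2, 14)
obs 6: x=0 → posterior Beta(5/2, 15)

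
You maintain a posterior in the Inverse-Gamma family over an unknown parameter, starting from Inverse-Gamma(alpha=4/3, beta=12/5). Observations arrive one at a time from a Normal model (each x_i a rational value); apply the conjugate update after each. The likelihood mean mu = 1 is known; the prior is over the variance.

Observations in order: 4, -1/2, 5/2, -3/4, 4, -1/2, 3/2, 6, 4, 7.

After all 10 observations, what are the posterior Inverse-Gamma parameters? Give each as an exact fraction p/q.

alpha=19/3, beta=8229/160

obs 1: x=4 → posterior Inverse-Gamma(11/6, 69/10)
obs 2: x=-1/2 → posterior Inverse-Gamma(7/3, 321/40)
obs 3: x=5/2 → posterior Inverse-Gamma(17/6, 183/20)
obs 4: x=-3/4 → posterior Inverse-Gamma(10/3, 1709/160)
obs 5: x=4 → posterior Inverse-Gamma(23/6, 2429/160)
obs 6: x=-1/2 → posterior Inverse-Gamma(13/3, 2609/160)
obs 7: x=3/2 → posterior Inverse-Gamma(29/6, 2629/160)
obs 8: x=6 → posterior Inverse-Gamma(16/3, 4629/160)
obs 9: x=4 → posterior Inverse-Gamma(35/6, 5349/160)
obs 10: x=7 → posterior Inverse-Gamma(19/3, 8229/160)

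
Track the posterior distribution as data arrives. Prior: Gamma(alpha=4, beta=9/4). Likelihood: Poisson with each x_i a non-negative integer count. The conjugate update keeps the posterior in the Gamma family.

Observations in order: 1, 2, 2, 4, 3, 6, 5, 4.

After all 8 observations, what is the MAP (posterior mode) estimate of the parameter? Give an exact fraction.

120/41

obs 1: x=1 → posterior Gamma(5, 13/4)
obs 2: x=2 → posterior Gamma(7, 17/4)
obs 3: x=2 → posterior Gamma(9, 21/4)
obs 4: x=4 → posterior Gamma(13, 25/4)
obs 5: x=3 → posterior Gamma(16, 29/4)
obs 6: x=6 → posterior Gamma(22, 33/4)
obs 7: x=5 → posterior Gamma(27, 37/4)
obs 8: x=4 → posterior Gamma(31, 41/4)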